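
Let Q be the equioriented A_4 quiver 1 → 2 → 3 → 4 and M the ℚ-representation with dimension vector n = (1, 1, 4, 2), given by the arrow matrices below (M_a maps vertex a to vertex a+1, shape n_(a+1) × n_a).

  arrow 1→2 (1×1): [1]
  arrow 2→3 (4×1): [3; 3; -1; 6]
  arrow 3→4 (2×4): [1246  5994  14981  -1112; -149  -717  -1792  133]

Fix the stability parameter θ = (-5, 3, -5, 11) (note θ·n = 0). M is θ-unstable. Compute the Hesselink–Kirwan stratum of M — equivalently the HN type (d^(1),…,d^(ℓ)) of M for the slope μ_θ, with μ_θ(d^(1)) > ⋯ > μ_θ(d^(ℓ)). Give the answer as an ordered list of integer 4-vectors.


Barcode: M ≅ I[1,4], I[3,3]^2, I[3,4]. HN layers by μ_θ (3 steps, strictly decreasing):
  μ^(1)=11; μ^(2)=-1; μ^(3)=-5

((0, 0, 0, 2); (0, 1, 1, 0); (1, 0, 3, 0))


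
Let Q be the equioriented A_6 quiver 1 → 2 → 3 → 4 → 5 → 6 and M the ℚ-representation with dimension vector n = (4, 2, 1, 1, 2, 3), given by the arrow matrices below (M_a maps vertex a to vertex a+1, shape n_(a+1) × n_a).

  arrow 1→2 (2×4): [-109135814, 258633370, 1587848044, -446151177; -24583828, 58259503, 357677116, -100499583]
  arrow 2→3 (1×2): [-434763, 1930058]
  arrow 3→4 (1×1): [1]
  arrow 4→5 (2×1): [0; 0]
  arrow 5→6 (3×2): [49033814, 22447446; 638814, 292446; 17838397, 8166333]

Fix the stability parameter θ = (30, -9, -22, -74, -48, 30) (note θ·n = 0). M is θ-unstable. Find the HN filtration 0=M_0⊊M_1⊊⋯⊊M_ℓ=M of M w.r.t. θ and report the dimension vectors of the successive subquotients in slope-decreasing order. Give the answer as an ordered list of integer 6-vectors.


Interval decomposition of M: I[1,1]^2, I[1,2], I[1,4], I[5,5], I[5,6], I[6,6]^2.
HN type (ℓ=4): μ^(1)=30; μ^(2)=21/2; μ^(3)=-75/4; μ^(4)=-48

((2, 0, 0, 0, 0, 3); (1, 1, 0, 0, 0, 0); (1, 1, 1, 1, 0, 0); (0, 0, 0, 0, 2, 0))


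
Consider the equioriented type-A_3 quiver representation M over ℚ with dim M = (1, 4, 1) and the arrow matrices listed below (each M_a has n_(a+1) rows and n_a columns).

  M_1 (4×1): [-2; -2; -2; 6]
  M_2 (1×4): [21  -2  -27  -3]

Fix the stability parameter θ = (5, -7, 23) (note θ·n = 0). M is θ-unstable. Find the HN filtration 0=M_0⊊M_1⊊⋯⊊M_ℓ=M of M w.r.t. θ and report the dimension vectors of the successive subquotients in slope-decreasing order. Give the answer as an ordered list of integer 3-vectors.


Interval decomposition of M: I[1,3], I[2,2]^3.
HN type (ℓ=3): μ^(1)=23; μ^(2)=-1; μ^(3)=-7

((0, 0, 1); (1, 1, 0); (0, 3, 0))


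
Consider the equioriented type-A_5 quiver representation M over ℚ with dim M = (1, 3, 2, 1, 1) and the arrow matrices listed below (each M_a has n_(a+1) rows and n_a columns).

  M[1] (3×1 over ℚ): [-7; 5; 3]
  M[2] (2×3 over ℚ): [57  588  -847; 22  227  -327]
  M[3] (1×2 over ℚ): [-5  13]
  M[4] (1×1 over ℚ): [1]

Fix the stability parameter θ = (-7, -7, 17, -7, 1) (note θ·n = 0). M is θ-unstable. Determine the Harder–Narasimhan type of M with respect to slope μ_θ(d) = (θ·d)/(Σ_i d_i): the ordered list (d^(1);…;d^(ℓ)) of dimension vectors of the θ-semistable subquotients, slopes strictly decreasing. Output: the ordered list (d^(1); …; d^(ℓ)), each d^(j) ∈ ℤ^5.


Barcode: M ≅ I[1,2], I[2,3], I[2,5]. HN layers by μ_θ (3 steps, strictly decreasing):
  μ^(1)=17; μ^(2)=11/3; μ^(3)=-7

((0, 0, 1, 0, 0); (0, 0, 1, 1, 1); (1, 3, 0, 0, 0))


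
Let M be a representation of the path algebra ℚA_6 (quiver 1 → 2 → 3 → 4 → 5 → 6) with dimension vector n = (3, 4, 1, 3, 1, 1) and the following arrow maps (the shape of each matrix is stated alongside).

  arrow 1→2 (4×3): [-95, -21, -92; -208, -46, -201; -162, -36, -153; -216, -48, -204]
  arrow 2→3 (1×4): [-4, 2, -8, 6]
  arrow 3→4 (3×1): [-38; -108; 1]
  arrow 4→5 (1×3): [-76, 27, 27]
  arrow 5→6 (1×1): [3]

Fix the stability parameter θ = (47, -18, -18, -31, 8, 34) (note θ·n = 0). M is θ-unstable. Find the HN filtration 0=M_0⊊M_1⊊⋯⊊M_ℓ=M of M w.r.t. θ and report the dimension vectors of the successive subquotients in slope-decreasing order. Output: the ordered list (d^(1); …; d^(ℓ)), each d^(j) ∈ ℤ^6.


Interval decomposition of M: I[1,1], I[1,2], I[1,6], I[2,2]^2, I[4,4]^2.
HN type (ℓ=7): μ^(1)=47; μ^(2)=34; μ^(3)=29/2; μ^(4)=8; μ^(5)=-5; μ^(6)=-18; μ^(7)=-31

((1, 0, 0, 0, 0, 0); (0, 0, 0, 0, 0, 1); (1, 1, 0, 0, 0, 0); (0, 0, 0, 0, 1, 0); (1, 1, 1, 1, 0, 0); (0, 2, 0, 0, 0, 0); (0, 0, 0, 2, 0, 0))


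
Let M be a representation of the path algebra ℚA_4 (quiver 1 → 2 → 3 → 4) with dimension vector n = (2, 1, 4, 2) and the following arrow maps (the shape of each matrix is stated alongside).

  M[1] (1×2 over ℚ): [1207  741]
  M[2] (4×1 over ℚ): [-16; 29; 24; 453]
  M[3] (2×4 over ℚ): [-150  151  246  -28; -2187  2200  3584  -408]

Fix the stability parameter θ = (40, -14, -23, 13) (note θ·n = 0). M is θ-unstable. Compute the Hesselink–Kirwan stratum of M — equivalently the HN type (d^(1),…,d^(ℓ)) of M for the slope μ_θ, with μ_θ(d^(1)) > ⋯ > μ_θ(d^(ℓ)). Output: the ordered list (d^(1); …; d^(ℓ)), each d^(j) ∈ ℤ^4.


Interval decomposition of M: I[1,1], I[1,4], I[3,3]^2, I[3,4].
HN type (ℓ=4): μ^(1)=40; μ^(2)=13; μ^(3)=1; μ^(4)=-23

((1, 0, 0, 0); (0, 0, 0, 2); (1, 1, 1, 0); (0, 0, 3, 0))


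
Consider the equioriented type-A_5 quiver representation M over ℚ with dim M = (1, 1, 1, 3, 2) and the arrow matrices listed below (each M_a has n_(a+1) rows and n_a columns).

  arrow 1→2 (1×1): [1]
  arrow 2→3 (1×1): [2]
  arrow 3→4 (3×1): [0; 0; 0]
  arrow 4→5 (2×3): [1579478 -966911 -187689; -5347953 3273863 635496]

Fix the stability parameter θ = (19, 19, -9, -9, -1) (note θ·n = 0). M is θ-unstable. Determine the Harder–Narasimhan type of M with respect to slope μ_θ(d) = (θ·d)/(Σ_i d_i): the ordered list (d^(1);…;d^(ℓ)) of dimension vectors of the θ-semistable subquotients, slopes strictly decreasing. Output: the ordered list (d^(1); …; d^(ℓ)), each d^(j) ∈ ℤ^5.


Barcode: M ≅ I[1,3], I[4,4], I[4,5]^2. HN layers by μ_θ (3 steps, strictly decreasing):
  μ^(1)=29/3; μ^(2)=-1; μ^(3)=-9

((1, 1, 1, 0, 0); (0, 0, 0, 0, 2); (0, 0, 0, 3, 0))


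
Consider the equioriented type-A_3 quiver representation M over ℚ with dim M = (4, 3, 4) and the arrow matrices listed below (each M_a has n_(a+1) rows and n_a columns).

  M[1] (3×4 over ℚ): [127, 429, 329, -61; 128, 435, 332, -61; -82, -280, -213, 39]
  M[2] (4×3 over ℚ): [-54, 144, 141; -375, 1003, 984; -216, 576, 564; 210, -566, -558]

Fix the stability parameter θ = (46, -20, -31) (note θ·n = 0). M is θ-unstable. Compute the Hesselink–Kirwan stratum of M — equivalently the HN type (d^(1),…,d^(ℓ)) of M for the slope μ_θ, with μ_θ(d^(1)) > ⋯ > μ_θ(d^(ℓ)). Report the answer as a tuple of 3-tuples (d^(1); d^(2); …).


Barcode: M ≅ I[1,1], I[1,2], I[1,3]^2, I[3,3]^2. HN layers by μ_θ (4 steps, strictly decreasing):
  μ^(1)=46; μ^(2)=13; μ^(3)=-5/3; μ^(4)=-31

((1, 0, 0); (1, 1, 0); (2, 2, 2); (0, 0, 2))


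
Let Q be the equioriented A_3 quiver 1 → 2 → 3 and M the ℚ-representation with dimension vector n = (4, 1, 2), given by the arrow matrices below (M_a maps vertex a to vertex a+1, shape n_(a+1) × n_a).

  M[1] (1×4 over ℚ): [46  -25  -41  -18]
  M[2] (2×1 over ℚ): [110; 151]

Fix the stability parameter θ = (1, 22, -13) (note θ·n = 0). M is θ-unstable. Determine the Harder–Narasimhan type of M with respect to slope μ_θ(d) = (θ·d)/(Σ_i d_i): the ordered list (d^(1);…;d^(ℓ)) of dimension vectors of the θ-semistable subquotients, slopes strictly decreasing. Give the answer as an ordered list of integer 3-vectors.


Barcode: M ≅ I[1,1]^3, I[1,3], I[3,3]. HN layers by μ_θ (3 steps, strictly decreasing):
  μ^(1)=9/2; μ^(2)=1; μ^(3)=-13

((0, 1, 1); (4, 0, 0); (0, 0, 1))


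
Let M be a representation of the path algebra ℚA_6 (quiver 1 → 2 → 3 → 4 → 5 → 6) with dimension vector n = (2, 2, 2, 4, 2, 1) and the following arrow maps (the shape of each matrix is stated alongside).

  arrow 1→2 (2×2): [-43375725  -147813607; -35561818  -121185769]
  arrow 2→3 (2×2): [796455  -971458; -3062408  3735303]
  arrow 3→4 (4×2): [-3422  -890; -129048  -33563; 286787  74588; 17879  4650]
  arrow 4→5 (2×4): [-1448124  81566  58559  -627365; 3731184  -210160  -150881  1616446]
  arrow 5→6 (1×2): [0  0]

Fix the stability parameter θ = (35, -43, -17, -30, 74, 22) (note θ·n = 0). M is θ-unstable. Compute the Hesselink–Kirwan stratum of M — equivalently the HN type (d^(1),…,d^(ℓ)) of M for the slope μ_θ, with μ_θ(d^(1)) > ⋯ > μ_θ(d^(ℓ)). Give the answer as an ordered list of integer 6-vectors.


Interval decomposition of M: I[1,4], I[1,5], I[4,4], I[4,5], I[6,6].
HN type (ℓ=4): μ^(1)=74; μ^(2)=22; μ^(3)=-55/4; μ^(4)=-30

((0, 0, 0, 0, 2, 0); (0, 0, 0, 0, 0, 1); (2, 2, 2, 2, 0, 0); (0, 0, 0, 2, 0, 0))


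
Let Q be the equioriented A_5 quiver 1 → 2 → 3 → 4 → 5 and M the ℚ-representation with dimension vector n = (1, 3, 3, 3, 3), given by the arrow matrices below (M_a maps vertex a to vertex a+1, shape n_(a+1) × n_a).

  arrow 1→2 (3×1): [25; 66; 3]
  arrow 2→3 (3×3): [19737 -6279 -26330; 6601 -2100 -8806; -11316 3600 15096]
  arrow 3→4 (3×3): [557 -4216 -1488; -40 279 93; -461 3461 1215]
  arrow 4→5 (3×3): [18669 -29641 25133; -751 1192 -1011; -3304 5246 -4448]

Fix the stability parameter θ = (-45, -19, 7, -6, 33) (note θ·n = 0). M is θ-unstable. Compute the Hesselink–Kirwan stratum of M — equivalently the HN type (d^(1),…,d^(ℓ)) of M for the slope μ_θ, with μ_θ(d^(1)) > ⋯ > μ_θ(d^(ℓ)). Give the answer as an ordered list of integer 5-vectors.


Interval decomposition of M: I[1,5], I[2,2], I[2,4], I[3,3], I[4,5], I[5,5].
HN type (ℓ=6): μ^(1)=33; μ^(2)=7; μ^(3)=1/2; μ^(4)=-6; μ^(5)=-19; μ^(6)=-45

((0, 0, 0, 0, 3); (0, 0, 1, 0, 0); (0, 0, 2, 2, 0); (0, 0, 0, 1, 0); (0, 3, 0, 0, 0); (1, 0, 0, 0, 0))


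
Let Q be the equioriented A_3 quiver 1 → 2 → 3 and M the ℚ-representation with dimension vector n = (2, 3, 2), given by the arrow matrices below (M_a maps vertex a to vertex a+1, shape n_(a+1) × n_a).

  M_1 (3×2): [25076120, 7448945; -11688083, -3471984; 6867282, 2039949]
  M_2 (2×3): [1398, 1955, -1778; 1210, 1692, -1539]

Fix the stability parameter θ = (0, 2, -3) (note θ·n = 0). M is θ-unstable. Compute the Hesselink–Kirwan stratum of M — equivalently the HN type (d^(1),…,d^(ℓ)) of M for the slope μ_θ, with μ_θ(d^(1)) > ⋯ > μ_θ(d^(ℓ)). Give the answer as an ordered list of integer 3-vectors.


Via rank(M_{q-1}∘⋯∘M_p): M ≅ I[1,3]^2, I[2,2].
μ_θ-semistable layers: μ^(1)=2; μ^(2)=-1/3

((0, 1, 0); (2, 2, 2))


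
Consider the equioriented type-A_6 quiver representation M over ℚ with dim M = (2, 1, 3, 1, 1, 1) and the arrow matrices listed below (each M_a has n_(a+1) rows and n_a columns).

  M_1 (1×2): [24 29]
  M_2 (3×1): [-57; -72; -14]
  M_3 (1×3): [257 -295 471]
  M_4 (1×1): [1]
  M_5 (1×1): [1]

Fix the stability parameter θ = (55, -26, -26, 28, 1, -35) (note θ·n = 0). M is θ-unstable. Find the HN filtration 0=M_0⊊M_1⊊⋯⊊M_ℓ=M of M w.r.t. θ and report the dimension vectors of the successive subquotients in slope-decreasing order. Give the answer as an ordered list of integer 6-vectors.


Via rank(M_{q-1}∘⋯∘M_p): M ≅ I[1,1], I[1,6], I[3,3]^2.
μ_θ-semistable layers: μ^(1)=55; μ^(2)=-1/2; μ^(3)=-26

((1, 0, 0, 0, 0, 0); (1, 1, 1, 1, 1, 1); (0, 0, 2, 0, 0, 0))


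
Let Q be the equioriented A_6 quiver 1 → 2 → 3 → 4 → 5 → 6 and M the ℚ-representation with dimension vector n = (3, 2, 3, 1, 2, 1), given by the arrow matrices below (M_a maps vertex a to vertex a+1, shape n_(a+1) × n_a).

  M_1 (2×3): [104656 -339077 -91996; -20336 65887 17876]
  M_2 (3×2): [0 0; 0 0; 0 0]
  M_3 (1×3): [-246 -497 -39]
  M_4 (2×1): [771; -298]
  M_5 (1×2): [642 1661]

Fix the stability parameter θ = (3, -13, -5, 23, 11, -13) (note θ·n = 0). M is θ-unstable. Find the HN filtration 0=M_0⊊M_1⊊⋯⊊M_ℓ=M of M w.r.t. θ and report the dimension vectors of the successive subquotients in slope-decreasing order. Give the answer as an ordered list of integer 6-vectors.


Barcode: M ≅ I[1,1]^2, I[1,2], I[2,2], I[3,3]^2, I[3,6], I[5,5]. HN layers by μ_θ (5 steps, strictly decreasing):
  μ^(1)=11; μ^(2)=7; μ^(3)=3; μ^(4)=-5; μ^(5)=-13

((0, 0, 0, 0, 1, 0); (0, 0, 0, 1, 1, 1); (2, 0, 0, 0, 0, 0); (1, 1, 3, 0, 0, 0); (0, 1, 0, 0, 0, 0))


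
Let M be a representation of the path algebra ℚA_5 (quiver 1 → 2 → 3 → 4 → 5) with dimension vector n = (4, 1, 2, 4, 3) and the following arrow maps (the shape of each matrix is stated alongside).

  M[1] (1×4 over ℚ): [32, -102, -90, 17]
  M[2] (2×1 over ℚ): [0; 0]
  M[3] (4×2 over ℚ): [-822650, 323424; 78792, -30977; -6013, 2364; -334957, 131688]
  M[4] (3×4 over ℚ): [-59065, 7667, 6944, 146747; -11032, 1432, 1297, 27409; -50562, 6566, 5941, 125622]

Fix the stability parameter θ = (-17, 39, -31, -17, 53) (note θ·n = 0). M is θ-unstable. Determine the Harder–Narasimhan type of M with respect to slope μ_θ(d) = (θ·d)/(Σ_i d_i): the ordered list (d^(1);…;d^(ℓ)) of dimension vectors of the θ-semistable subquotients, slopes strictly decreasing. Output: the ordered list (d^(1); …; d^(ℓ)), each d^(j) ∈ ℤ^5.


Barcode: M ≅ I[1,1]^3, I[1,2], I[3,5]^2, I[4,4], I[4,5]. HN layers by μ_θ (4 steps, strictly decreasing):
  μ^(1)=53; μ^(2)=39; μ^(3)=-17; μ^(4)=-31

((0, 0, 0, 0, 3); (0, 1, 0, 0, 0); (4, 0, 0, 4, 0); (0, 0, 2, 0, 0))


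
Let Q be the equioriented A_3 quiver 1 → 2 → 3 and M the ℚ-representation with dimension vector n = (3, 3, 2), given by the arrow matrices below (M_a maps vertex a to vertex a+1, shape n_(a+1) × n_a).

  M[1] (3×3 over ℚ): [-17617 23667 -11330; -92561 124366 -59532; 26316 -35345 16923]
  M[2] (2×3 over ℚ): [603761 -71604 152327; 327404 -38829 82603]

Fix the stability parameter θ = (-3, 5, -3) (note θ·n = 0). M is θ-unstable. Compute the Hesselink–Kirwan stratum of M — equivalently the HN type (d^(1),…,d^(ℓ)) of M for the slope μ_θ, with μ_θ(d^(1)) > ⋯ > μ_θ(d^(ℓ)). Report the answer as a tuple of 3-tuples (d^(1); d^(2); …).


Interval decomposition of M: I[1,2], I[1,3]^2.
HN type (ℓ=3): μ^(1)=5; μ^(2)=1; μ^(3)=-3

((0, 1, 0); (0, 2, 2); (3, 0, 0))


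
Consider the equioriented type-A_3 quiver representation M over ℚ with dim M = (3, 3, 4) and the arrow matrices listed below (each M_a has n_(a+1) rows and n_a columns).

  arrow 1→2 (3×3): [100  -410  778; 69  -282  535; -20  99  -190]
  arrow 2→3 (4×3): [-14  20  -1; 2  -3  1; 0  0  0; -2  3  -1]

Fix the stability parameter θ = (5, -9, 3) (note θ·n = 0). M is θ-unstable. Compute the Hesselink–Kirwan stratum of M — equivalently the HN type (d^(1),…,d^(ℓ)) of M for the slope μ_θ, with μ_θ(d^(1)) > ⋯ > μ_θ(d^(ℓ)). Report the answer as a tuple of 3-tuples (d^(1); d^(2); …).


Interval decomposition of M: I[1,2], I[1,3]^2, I[3,3]^2.
HN type (ℓ=2): μ^(1)=3; μ^(2)=-2

((0, 0, 4); (3, 3, 0))


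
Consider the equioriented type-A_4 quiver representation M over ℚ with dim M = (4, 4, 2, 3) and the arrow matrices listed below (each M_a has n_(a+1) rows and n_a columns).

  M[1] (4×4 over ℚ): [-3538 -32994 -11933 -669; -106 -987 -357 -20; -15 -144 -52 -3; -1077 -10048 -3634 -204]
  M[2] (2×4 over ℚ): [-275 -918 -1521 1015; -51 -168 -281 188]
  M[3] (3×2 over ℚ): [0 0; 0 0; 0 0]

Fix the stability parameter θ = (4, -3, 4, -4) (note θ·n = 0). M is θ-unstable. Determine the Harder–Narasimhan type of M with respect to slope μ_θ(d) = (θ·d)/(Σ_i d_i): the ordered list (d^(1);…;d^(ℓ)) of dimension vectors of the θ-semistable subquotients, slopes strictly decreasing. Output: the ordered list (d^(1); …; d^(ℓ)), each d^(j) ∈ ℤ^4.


Via rank(M_{q-1}∘⋯∘M_p): M ≅ I[1,2]^2, I[1,3]^2, I[4,4]^3.
μ_θ-semistable layers: μ^(1)=4; μ^(2)=1/2; μ^(3)=-4

((0, 0, 2, 0); (4, 4, 0, 0); (0, 0, 0, 3))


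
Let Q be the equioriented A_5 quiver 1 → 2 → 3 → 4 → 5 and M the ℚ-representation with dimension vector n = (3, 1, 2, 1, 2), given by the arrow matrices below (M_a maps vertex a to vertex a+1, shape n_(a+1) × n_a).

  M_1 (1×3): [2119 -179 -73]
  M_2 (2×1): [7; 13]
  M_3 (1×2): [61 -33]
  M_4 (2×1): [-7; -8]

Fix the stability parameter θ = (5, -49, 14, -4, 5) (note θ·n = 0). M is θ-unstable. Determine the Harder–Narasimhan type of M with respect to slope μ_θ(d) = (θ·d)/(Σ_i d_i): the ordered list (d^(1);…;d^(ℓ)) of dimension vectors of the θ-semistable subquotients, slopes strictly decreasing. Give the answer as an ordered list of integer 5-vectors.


Interval decomposition of M: I[1,1]^2, I[1,5], I[3,3], I[5,5].
HN type (ℓ=3): μ^(1)=14; μ^(2)=5; μ^(3)=-22

((0, 0, 1, 0, 0); (2, 0, 1, 1, 2); (1, 1, 0, 0, 0))


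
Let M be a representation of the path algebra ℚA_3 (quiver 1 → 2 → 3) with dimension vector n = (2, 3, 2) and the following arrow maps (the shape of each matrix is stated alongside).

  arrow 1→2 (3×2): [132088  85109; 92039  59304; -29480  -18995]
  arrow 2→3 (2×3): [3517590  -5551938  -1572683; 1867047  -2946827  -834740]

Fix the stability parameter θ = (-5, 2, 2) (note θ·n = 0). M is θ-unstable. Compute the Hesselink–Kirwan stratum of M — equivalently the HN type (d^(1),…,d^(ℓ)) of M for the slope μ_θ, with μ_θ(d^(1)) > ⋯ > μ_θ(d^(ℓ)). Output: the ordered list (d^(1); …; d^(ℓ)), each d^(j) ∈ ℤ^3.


Barcode: M ≅ I[1,3]^2, I[2,2]. HN layers by μ_θ (2 steps, strictly decreasing):
  μ^(1)=2; μ^(2)=-5

((0, 3, 2); (2, 0, 0))


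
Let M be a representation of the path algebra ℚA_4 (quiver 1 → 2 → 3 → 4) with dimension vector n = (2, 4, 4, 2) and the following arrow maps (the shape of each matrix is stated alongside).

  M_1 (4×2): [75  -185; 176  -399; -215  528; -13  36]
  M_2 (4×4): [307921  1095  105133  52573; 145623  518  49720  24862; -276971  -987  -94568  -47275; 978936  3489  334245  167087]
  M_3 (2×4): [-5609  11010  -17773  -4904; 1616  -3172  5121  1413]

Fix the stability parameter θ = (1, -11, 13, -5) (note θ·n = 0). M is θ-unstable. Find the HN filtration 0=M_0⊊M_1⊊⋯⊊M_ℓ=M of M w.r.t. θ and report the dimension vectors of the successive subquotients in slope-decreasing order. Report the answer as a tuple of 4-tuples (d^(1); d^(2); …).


Interval decomposition of M: I[1,4]^2, I[2,2], I[2,3], I[3,3].
HN type (ℓ=4): μ^(1)=13; μ^(2)=4; μ^(3)=-5; μ^(4)=-11

((0, 0, 2, 0); (0, 0, 2, 2); (2, 2, 0, 0); (0, 2, 0, 0))


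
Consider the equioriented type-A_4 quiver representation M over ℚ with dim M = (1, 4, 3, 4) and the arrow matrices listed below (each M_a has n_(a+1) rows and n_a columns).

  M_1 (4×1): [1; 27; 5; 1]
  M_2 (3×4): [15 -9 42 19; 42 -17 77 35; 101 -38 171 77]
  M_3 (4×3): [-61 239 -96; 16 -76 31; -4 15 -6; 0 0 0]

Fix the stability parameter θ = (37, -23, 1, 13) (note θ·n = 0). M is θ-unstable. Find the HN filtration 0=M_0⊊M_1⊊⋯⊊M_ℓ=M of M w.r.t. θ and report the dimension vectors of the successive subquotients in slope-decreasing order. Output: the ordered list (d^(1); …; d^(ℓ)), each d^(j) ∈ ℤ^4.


Interval decomposition of M: I[1,4], I[2,2], I[2,4]^2, I[4,4].
HN type (ℓ=4): μ^(1)=13; μ^(2)=5; μ^(3)=1; μ^(4)=-23

((0, 0, 0, 4); (1, 1, 1, 0); (0, 0, 2, 0); (0, 3, 0, 0))


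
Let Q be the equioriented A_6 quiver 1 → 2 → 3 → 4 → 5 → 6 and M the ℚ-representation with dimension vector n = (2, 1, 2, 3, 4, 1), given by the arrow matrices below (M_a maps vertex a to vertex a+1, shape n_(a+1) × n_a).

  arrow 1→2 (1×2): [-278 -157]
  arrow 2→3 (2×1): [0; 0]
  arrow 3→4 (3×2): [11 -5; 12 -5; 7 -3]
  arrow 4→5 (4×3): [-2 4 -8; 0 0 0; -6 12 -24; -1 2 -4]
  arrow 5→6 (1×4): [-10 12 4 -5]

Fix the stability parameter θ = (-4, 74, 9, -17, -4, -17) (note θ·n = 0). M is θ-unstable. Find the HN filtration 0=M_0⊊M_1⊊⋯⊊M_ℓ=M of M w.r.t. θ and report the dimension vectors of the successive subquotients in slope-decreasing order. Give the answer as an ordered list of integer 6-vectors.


Via rank(M_{q-1}∘⋯∘M_p): M ≅ I[1,1], I[1,2], I[3,4], I[3,6], I[4,4], I[5,5]^3.
μ_θ-semistable layers: μ^(1)=74; μ^(2)=-4; μ^(3)=-29/4; μ^(4)=-17

((0, 1, 0, 0, 0, 0); (2, 0, 1, 1, 3, 0); (0, 0, 1, 1, 1, 1); (0, 0, 0, 1, 0, 0))


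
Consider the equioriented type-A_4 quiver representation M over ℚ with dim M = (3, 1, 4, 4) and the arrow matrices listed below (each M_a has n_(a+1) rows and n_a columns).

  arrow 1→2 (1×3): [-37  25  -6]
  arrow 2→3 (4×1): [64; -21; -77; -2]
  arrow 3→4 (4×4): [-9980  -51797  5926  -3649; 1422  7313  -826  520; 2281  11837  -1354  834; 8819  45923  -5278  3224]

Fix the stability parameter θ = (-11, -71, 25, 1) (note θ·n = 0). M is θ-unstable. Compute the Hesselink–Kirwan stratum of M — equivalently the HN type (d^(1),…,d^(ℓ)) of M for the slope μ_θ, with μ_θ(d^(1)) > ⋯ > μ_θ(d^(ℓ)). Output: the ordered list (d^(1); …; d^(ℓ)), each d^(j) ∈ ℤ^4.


Via rank(M_{q-1}∘⋯∘M_p): M ≅ I[1,1]^2, I[1,4], I[3,3], I[3,4]^2, I[4,4].
μ_θ-semistable layers: μ^(1)=25; μ^(2)=13; μ^(3)=1; μ^(4)=-11; μ^(5)=-41

((0, 0, 1, 0); (0, 0, 3, 3); (0, 0, 0, 1); (2, 0, 0, 0); (1, 1, 0, 0))


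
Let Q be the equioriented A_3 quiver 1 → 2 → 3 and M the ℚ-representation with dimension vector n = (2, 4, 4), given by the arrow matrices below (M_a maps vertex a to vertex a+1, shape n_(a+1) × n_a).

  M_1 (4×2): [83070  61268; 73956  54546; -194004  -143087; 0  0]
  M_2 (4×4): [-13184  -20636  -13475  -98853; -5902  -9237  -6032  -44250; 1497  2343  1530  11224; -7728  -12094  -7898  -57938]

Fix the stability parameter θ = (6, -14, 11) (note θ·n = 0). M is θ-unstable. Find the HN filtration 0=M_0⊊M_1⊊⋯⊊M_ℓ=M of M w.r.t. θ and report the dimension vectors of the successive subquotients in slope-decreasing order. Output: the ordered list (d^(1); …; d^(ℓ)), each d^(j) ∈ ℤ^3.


Interval decomposition of M: I[1,3]^2, I[2,2], I[2,3], I[3,3].
HN type (ℓ=3): μ^(1)=11; μ^(2)=-4; μ^(3)=-14

((0, 0, 4); (2, 2, 0); (0, 2, 0))


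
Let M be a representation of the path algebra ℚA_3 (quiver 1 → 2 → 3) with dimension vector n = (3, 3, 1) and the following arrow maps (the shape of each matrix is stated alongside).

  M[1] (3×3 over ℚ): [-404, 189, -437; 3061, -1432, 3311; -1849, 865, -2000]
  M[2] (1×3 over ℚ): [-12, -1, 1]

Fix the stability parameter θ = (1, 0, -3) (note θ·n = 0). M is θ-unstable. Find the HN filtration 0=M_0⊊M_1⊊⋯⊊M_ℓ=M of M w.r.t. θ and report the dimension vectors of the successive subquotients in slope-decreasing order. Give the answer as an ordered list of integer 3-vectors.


Interval decomposition of M: I[1,1], I[1,2], I[1,3], I[2,2].
HN type (ℓ=4): μ^(1)=1; μ^(2)=1/2; μ^(3)=0; μ^(4)=-2/3

((1, 0, 0); (1, 1, 0); (0, 1, 0); (1, 1, 1))


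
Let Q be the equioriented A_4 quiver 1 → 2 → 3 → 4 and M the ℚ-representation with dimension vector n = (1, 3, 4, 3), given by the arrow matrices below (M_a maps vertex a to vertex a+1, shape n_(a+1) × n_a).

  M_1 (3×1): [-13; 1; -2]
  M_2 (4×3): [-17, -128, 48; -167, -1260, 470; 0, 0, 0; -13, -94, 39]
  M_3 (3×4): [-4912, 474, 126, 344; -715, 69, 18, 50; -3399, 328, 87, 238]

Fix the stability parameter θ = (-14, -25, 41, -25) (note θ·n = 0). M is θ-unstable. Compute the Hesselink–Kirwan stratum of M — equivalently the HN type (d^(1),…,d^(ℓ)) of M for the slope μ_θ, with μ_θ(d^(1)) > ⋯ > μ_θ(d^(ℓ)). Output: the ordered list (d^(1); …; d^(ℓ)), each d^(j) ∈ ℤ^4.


Interval decomposition of M: I[1,4], I[2,2], I[2,3], I[3,3], I[3,4], I[4,4].
HN type (ℓ=4): μ^(1)=41; μ^(2)=8; μ^(3)=-39/2; μ^(4)=-25

((0, 0, 2, 0); (0, 0, 2, 2); (1, 1, 0, 0); (0, 2, 0, 1))


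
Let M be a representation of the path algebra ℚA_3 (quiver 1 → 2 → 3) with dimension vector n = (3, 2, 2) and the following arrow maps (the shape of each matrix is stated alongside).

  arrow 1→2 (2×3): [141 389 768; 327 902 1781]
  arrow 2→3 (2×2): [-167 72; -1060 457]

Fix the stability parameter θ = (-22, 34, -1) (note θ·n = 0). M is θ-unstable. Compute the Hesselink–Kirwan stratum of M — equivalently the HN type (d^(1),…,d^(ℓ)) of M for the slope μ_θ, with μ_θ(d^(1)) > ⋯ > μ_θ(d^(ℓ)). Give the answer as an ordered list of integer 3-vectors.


Via rank(M_{q-1}∘⋯∘M_p): M ≅ I[1,1], I[1,3]^2.
μ_θ-semistable layers: μ^(1)=33/2; μ^(2)=-22

((0, 2, 2); (3, 0, 0))


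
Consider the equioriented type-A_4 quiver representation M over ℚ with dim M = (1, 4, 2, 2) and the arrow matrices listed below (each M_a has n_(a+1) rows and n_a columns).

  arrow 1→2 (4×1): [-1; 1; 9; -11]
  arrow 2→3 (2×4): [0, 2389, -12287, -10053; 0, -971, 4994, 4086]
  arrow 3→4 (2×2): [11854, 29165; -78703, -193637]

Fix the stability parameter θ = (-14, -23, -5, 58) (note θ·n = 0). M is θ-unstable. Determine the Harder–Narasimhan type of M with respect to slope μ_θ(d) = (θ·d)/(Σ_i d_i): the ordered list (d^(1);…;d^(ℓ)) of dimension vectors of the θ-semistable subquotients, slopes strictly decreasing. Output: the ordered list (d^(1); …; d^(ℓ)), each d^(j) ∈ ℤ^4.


Interval decomposition of M: I[1,4], I[2,2]^2, I[2,4].
HN type (ℓ=4): μ^(1)=58; μ^(2)=-5; μ^(3)=-37/2; μ^(4)=-23

((0, 0, 0, 2); (0, 0, 2, 0); (1, 1, 0, 0); (0, 3, 0, 0))


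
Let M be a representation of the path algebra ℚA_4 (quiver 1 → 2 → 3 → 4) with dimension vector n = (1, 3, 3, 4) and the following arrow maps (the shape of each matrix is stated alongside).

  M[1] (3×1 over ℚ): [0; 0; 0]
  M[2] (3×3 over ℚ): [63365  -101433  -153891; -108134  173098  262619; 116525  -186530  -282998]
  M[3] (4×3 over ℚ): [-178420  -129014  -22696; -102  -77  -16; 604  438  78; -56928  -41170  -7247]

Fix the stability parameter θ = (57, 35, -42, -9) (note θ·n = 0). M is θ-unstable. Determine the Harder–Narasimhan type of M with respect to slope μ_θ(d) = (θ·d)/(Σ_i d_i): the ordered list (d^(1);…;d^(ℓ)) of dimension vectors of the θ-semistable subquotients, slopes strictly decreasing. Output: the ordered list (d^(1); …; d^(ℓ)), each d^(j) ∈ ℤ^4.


Interval decomposition of M: I[1,1], I[2,3], I[2,4]^2, I[4,4]^2.
HN type (ℓ=4): μ^(1)=57; μ^(2)=-7/2; μ^(3)=-16/3; μ^(4)=-9

((1, 0, 0, 0); (0, 1, 1, 0); (0, 2, 2, 2); (0, 0, 0, 2))


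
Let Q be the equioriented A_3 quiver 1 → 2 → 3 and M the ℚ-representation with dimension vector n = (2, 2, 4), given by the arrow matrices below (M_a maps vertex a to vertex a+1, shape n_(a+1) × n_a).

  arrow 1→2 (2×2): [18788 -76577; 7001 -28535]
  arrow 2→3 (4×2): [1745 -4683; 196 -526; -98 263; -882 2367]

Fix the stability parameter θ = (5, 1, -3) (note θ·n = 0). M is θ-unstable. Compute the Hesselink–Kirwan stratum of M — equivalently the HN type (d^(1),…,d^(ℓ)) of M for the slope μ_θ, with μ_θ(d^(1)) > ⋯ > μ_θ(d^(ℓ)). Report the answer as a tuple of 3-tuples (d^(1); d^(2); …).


Interval decomposition of M: I[1,3]^2, I[3,3]^2.
HN type (ℓ=2): μ^(1)=1; μ^(2)=-3

((2, 2, 2); (0, 0, 2))


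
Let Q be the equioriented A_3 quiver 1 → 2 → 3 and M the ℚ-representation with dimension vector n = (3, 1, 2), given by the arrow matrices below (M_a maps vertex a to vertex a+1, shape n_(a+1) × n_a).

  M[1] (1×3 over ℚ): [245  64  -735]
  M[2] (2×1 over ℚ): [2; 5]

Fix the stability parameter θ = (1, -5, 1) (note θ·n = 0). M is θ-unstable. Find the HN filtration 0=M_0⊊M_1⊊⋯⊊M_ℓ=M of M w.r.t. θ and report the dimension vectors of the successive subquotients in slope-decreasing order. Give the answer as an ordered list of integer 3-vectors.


Barcode: M ≅ I[1,1]^2, I[1,3], I[3,3]. HN layers by μ_θ (2 steps, strictly decreasing):
  μ^(1)=1; μ^(2)=-2

((2, 0, 2); (1, 1, 0))


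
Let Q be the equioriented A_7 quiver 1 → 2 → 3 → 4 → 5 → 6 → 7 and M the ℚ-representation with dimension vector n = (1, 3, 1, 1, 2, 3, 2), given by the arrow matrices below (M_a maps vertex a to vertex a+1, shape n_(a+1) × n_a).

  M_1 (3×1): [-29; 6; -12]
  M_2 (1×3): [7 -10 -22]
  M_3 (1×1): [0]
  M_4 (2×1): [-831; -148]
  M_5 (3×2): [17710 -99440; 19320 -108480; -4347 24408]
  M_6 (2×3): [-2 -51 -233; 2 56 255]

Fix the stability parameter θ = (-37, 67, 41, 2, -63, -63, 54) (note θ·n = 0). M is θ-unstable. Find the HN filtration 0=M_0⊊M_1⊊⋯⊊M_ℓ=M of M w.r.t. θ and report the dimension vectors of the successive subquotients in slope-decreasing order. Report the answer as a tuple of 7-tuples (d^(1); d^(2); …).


Interval decomposition of M: I[1,3], I[2,2]^2, I[4,7], I[5,5], I[6,6], I[6,7].
HN type (ℓ=5): μ^(1)=67; μ^(2)=54; μ^(3)=-37; μ^(4)=-124/3; μ^(5)=-63

((0, 2, 0, 0, 0, 0, 0); (0, 1, 1, 0, 0, 0, 2); (1, 0, 0, 0, 0, 0, 0); (0, 0, 0, 1, 1, 1, 0); (0, 0, 0, 0, 1, 2, 0))


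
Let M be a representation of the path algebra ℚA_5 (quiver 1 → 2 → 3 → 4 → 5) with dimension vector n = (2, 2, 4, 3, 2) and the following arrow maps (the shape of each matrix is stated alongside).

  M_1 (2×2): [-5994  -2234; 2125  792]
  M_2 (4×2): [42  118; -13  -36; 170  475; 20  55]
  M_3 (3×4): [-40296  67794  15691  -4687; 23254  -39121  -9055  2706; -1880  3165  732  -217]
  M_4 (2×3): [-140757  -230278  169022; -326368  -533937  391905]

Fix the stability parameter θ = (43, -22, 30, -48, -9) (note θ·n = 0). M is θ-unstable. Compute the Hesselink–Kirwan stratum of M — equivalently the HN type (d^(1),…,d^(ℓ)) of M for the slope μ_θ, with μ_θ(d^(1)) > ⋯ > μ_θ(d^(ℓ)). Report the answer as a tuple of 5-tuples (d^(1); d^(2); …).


Via rank(M_{q-1}∘⋯∘M_p): M ≅ I[1,3], I[1,4], I[3,5]^2.
μ_θ-semistable layers: μ^(1)=30; μ^(2)=21/2; μ^(3)=3/4; μ^(4)=-9

((0, 0, 1, 0, 0); (1, 1, 0, 0, 0); (1, 1, 1, 1, 0); (0, 0, 2, 2, 2))


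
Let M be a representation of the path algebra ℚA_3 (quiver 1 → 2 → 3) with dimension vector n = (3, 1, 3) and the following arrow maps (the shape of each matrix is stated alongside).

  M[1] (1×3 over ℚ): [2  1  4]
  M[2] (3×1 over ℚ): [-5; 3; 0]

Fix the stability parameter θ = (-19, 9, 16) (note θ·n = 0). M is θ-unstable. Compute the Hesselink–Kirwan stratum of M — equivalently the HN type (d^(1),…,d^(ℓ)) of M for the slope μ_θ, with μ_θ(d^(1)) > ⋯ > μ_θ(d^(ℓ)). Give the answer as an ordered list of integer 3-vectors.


Via rank(M_{q-1}∘⋯∘M_p): M ≅ I[1,1]^2, I[1,3], I[3,3]^2.
μ_θ-semistable layers: μ^(1)=16; μ^(2)=9; μ^(3)=-19

((0, 0, 3); (0, 1, 0); (3, 0, 0))


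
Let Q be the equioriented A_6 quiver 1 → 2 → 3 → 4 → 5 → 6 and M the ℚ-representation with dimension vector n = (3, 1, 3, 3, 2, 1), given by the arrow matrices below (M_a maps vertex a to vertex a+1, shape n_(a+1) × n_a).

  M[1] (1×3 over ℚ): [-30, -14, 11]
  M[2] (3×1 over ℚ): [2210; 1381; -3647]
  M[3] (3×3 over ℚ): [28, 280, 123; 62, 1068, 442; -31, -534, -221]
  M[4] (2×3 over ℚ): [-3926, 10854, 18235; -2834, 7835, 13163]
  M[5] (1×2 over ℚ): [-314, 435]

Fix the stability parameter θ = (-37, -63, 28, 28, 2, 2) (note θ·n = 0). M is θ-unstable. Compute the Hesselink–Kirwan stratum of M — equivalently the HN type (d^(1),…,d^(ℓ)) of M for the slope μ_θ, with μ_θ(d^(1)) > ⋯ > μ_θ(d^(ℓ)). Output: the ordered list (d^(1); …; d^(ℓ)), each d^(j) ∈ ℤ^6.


Interval decomposition of M: I[1,1]^2, I[1,6], I[3,3], I[3,4], I[4,5].
HN type (ℓ=4): μ^(1)=28; μ^(2)=15; μ^(3)=-37; μ^(4)=-50

((0, 0, 2, 1, 0, 0); (0, 0, 1, 2, 2, 1); (2, 0, 0, 0, 0, 0); (1, 1, 0, 0, 0, 0))


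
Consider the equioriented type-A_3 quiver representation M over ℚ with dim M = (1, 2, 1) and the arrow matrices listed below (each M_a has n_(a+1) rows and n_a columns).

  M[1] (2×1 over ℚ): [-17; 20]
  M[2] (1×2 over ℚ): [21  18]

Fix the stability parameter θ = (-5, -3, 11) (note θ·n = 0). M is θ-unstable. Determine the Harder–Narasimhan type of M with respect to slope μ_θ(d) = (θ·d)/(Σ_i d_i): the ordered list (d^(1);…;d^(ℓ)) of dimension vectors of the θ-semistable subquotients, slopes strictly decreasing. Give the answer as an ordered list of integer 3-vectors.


Via rank(M_{q-1}∘⋯∘M_p): M ≅ I[1,3], I[2,2].
μ_θ-semistable layers: μ^(1)=11; μ^(2)=-3; μ^(3)=-5

((0, 0, 1); (0, 2, 0); (1, 0, 0))


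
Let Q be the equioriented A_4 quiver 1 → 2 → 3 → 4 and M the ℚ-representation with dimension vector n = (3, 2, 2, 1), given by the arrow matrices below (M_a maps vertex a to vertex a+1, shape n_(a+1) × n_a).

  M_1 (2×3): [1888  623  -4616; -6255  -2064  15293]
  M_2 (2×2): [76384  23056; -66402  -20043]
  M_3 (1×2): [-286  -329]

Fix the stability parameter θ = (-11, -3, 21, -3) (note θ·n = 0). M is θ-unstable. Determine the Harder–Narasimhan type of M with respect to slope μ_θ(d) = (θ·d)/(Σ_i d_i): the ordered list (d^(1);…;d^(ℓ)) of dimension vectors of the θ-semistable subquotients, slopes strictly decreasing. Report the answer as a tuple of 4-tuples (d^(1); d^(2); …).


Via rank(M_{q-1}∘⋯∘M_p): M ≅ I[1,1], I[1,2], I[1,4], I[3,3].
μ_θ-semistable layers: μ^(1)=21; μ^(2)=9; μ^(3)=-3; μ^(4)=-11

((0, 0, 1, 0); (0, 0, 1, 1); (0, 2, 0, 0); (3, 0, 0, 0))


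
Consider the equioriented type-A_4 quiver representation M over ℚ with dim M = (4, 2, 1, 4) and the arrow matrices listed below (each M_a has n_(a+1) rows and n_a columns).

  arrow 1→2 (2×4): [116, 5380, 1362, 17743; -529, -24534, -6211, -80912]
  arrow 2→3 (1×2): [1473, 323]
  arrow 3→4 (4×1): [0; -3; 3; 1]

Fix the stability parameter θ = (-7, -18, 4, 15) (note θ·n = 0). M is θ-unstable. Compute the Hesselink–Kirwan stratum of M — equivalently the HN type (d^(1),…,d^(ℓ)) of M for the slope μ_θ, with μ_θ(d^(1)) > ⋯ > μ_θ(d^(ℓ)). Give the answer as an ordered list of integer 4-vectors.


Interval decomposition of M: I[1,1]^2, I[1,2], I[1,4], I[4,4]^3.
HN type (ℓ=4): μ^(1)=15; μ^(2)=4; μ^(3)=-7; μ^(4)=-25/2

((0, 0, 0, 4); (0, 0, 1, 0); (2, 0, 0, 0); (2, 2, 0, 0))


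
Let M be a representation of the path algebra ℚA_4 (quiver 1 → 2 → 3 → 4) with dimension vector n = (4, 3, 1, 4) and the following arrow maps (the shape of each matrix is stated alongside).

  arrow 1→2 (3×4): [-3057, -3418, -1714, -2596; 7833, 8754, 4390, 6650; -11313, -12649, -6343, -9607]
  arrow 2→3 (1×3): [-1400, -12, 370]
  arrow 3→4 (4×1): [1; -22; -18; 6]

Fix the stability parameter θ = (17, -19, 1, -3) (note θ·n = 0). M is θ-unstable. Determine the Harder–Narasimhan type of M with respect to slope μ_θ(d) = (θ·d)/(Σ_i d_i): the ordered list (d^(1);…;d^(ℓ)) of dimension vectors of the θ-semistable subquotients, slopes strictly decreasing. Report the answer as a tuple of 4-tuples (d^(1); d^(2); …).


Barcode: M ≅ I[1,1], I[1,2]^2, I[1,4], I[4,4]^3. HN layers by μ_θ (3 steps, strictly decreasing):
  μ^(1)=17; μ^(2)=-1; μ^(3)=-3

((1, 0, 0, 0); (3, 3, 1, 1); (0, 0, 0, 3))


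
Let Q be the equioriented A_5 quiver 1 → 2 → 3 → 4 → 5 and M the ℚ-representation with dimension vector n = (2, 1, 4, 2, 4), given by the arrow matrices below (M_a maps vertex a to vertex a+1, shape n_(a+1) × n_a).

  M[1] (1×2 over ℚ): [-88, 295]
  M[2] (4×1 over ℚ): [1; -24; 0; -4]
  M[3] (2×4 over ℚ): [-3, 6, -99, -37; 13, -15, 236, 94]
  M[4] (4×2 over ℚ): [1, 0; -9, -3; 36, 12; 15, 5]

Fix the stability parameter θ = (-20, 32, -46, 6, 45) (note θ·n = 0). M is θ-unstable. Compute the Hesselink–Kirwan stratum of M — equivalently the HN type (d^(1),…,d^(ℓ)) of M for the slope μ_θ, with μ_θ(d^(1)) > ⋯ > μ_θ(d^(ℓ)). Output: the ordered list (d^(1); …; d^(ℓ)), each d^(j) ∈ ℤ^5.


Barcode: M ≅ I[1,1], I[1,5], I[3,3]^2, I[3,5], I[5,5]^2. HN layers by μ_θ (5 steps, strictly decreasing):
  μ^(1)=45; μ^(2)=6; μ^(3)=-7; μ^(4)=-20; μ^(5)=-46

((0, 0, 0, 0, 4); (0, 0, 0, 2, 0); (0, 1, 1, 0, 0); (2, 0, 0, 0, 0); (0, 0, 3, 0, 0))


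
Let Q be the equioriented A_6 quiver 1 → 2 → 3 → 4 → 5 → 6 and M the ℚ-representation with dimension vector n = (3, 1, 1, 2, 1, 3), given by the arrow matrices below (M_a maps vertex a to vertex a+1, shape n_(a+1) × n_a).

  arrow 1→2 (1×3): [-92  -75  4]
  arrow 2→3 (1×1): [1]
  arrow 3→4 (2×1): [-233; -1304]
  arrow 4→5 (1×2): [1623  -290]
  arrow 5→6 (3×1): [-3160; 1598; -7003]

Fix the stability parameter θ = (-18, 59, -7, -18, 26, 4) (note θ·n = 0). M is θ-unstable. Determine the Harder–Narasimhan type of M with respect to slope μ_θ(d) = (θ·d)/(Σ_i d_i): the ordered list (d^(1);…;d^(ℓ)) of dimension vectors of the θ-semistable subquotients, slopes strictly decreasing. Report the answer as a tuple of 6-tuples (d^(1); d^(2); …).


Interval decomposition of M: I[1,1]^2, I[1,6], I[4,4], I[6,6]^2.
HN type (ℓ=4): μ^(1)=15; μ^(2)=34/3; μ^(3)=4; μ^(4)=-18

((0, 0, 0, 0, 1, 1); (0, 1, 1, 1, 0, 0); (0, 0, 0, 0, 0, 2); (3, 0, 0, 1, 0, 0))


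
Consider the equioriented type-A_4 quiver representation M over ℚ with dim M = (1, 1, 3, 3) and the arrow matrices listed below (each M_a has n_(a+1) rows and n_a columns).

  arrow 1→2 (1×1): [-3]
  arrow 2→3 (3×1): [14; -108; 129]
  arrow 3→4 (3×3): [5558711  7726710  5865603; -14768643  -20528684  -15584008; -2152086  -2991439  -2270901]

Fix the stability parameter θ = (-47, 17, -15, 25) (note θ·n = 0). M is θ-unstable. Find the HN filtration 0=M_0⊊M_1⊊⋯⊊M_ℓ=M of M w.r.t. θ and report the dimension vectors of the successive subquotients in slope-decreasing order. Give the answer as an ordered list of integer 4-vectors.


Interval decomposition of M: I[1,4], I[3,4]^2.
HN type (ℓ=4): μ^(1)=25; μ^(2)=1; μ^(3)=-15; μ^(4)=-47

((0, 0, 0, 3); (0, 1, 1, 0); (0, 0, 2, 0); (1, 0, 0, 0))


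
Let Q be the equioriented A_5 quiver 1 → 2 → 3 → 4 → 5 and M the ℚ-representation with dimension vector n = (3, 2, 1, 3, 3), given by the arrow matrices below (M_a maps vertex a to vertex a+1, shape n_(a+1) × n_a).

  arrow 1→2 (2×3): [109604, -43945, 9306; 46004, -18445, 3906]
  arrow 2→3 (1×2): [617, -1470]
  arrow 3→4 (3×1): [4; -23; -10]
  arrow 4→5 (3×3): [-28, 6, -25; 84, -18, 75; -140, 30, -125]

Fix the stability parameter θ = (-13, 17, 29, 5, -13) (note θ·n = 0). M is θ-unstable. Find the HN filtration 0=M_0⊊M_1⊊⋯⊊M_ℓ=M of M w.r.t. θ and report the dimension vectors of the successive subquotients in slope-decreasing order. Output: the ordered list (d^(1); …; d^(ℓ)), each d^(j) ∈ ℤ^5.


Barcode: M ≅ I[1,1]^2, I[1,4], I[2,2], I[4,4], I[4,5], I[5,5]^2. HN layers by μ_θ (4 steps, strictly decreasing):
  μ^(1)=17; μ^(2)=5; μ^(3)=-4; μ^(4)=-13

((0, 2, 1, 1, 0); (0, 0, 0, 1, 0); (0, 0, 0, 1, 1); (3, 0, 0, 0, 2))


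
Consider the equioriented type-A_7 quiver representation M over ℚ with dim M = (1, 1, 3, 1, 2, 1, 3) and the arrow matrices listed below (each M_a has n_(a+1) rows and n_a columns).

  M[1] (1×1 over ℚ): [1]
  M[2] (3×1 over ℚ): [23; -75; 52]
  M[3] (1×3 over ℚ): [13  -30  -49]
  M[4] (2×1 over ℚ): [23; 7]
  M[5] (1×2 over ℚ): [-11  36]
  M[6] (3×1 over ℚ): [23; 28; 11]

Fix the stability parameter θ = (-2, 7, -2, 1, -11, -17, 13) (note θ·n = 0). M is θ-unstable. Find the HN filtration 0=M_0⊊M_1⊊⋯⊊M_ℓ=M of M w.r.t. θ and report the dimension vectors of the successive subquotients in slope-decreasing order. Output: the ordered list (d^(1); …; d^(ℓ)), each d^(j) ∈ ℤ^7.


Barcode: M ≅ I[1,7], I[3,3]^2, I[5,5], I[7,7]^2. HN layers by μ_θ (4 steps, strictly decreasing):
  μ^(1)=13; μ^(2)=-2; μ^(3)=-4; μ^(4)=-11

((0, 0, 0, 0, 0, 0, 3); (0, 0, 2, 0, 0, 0, 0); (1, 1, 1, 1, 1, 1, 0); (0, 0, 0, 0, 1, 0, 0))


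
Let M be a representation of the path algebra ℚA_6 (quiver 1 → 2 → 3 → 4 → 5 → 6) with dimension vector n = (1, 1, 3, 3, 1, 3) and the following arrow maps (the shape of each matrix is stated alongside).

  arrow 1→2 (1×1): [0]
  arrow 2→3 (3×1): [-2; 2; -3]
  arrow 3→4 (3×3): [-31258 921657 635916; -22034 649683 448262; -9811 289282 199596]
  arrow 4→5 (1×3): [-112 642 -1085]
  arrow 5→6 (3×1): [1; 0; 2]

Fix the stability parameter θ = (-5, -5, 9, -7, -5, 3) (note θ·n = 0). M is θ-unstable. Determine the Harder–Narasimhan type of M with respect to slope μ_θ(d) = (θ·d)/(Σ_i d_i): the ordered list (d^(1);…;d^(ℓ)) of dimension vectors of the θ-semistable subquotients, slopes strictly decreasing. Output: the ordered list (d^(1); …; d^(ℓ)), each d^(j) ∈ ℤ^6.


Barcode: M ≅ I[1,1], I[2,6], I[3,4]^2, I[6,6]^2. HN layers by μ_θ (4 steps, strictly decreasing):
  μ^(1)=3; μ^(2)=1; μ^(3)=-1; μ^(4)=-5

((0, 0, 0, 0, 0, 3); (0, 0, 2, 2, 0, 0); (0, 0, 1, 1, 1, 0); (1, 1, 0, 0, 0, 0))
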